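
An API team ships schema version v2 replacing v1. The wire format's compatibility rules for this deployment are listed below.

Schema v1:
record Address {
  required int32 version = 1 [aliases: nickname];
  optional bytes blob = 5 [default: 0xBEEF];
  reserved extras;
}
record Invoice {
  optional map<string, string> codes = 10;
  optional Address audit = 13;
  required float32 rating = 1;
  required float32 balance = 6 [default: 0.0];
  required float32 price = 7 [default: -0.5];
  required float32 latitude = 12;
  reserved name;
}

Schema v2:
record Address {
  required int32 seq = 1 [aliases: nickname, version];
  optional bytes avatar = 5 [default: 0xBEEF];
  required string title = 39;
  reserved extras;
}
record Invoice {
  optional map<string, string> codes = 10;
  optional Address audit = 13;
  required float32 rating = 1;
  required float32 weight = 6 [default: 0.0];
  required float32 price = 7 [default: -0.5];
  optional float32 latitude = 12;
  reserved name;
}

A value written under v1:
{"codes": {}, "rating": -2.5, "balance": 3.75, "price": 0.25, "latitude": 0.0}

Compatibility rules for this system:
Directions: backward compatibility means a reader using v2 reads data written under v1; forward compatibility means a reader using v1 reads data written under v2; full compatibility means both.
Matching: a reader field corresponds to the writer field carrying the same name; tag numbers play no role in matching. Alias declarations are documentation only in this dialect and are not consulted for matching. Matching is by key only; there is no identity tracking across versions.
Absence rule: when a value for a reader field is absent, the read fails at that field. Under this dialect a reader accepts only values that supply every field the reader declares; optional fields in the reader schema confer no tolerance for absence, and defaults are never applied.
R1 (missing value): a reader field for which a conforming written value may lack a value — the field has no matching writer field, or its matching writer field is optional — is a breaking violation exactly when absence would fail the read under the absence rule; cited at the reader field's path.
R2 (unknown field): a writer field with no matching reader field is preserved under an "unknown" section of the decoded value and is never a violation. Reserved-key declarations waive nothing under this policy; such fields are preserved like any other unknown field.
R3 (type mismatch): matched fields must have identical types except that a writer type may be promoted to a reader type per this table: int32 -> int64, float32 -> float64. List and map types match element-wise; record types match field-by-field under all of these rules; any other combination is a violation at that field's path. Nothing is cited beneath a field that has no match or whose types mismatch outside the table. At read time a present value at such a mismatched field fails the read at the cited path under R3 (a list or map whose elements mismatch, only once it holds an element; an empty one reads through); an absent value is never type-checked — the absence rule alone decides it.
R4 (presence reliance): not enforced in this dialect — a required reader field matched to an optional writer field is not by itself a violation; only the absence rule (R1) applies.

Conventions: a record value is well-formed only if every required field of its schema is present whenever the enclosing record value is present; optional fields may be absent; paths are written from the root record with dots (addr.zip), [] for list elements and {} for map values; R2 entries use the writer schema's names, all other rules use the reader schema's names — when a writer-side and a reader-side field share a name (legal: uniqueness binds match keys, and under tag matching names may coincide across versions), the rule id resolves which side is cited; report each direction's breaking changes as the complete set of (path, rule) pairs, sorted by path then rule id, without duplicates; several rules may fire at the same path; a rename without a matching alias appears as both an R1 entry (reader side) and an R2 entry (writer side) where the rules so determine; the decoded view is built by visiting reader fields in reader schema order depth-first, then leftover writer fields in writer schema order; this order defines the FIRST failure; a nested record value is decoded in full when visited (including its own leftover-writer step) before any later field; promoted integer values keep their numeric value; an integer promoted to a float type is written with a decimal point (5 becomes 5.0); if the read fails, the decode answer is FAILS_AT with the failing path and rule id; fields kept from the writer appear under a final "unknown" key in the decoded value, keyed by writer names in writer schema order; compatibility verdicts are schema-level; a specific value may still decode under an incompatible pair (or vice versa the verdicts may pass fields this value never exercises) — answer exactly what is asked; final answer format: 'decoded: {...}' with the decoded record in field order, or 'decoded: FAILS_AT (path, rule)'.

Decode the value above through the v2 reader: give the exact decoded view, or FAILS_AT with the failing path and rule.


each type pair in Invoice: writer, then reader
decode (reader v2):
  codes := {}
  read fails at audit under R1 (no fill)
  => FAILS_AT (audit, R1)
ruling out the remaining Invoice differences:
  renamed field version to seq in record Address (alias version declared on the renamed field) -> shifts the Invoice verdicts, not this decode
  field latitude in record Invoice: required changed to optional -> shifts the Invoice verdicts, not this decode
  renamed field blob to avatar in record Address -> shifts the Invoice verdicts, not this decode
  added field title to record Address: required string, tag 39 (in v2 it sits last) -> shifts the Invoice verdicts, not this decode
  renamed field balance to weight in record Invoice -> shifts the Invoice verdicts, not this decode

decoded: FAILS_AT (audit, R1)


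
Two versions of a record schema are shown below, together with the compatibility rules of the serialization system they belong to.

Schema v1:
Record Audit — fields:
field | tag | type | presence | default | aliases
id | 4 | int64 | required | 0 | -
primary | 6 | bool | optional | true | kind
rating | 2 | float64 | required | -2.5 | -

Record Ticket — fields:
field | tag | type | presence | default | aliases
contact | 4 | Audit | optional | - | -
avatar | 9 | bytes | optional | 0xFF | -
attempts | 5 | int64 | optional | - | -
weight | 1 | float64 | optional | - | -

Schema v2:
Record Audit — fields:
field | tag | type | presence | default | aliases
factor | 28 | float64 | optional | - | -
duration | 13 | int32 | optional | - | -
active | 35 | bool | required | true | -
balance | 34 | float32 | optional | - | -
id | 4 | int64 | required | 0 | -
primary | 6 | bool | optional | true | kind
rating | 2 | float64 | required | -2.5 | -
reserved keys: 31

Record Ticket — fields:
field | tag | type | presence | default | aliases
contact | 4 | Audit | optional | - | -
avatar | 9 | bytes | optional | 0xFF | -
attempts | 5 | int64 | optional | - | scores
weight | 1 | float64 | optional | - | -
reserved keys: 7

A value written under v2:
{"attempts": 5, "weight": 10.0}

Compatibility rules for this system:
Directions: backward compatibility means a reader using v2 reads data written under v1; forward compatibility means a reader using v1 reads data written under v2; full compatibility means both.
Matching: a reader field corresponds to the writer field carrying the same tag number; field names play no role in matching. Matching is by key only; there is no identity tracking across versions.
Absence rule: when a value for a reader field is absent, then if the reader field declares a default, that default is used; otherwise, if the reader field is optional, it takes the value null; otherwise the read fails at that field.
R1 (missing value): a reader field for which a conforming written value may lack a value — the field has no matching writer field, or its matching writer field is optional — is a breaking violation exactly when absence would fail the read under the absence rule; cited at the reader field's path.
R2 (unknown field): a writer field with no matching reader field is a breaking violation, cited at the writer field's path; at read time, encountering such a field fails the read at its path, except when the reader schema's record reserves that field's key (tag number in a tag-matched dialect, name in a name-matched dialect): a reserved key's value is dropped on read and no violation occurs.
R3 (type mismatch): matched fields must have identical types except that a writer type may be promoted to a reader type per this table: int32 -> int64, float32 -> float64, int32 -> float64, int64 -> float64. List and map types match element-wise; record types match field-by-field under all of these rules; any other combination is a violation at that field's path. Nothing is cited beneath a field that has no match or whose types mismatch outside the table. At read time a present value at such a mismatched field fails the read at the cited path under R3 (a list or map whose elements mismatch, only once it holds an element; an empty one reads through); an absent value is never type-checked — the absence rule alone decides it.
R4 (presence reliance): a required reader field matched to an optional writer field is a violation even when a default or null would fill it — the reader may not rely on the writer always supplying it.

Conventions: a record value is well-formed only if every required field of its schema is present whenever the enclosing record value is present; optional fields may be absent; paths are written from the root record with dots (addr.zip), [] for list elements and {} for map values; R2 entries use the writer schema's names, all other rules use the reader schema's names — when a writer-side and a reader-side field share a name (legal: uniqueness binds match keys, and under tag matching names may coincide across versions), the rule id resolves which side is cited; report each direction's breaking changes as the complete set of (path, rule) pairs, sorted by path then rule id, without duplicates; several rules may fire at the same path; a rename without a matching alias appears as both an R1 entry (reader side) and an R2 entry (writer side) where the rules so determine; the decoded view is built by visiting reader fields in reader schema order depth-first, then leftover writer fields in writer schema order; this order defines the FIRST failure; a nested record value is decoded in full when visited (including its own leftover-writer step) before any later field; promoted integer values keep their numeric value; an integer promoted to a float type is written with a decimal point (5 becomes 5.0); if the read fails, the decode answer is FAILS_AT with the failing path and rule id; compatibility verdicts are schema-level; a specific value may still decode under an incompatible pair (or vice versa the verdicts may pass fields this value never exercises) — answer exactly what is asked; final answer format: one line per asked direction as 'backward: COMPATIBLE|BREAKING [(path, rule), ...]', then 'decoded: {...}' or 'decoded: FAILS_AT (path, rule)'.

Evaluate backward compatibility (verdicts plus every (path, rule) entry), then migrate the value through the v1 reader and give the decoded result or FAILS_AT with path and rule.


backward: COMPATIBLE []; decoded: {"contact": null, "avatar": 0xFF, "attempts": 5, "weight": 10.0}

the writer's type comes first in each Ticket pair
backward analysis of Ticket with v2 as reader and v1 as writer:
  writer optional, Audit -> Audit: reader contact maps from writer contact
  writer optional, bytes -> bytes: reader avatar maps from writer avatar
  writer optional, int64 -> int64: reader attempts maps from writer attempts
  writer optional, float64 -> float64: reader weight maps from writer weight
  contact.factor: no writer-side match
  contact.duration: no writer-side match
  contact.active: no writer-side match
  contact.balance: no writer-side match
  writer required, int64 -> int64: reader contact.id maps from writer contact.id
  writer optional, bool -> bool: reader contact.primary maps from writer contact.primary
  writer required, float64 -> float64: reader contact.rating maps from writer contact.rating
  => backward verdict for Ticket: COMPATIBLE, no violations
migrating the Ticket value to v1:
  contact := null (not supplied -> null)
  avatar := 0xFF (no value, default fills)
  attempts := 5
  weight := 10.0
  => decoded: {"contact": null, "avatar": 0xFF, "attempts": 5, "weight": 10.0}
diffs on Ticket not affecting the asked answer:
  added field active to record Audit: required bool, tag 35, default true (in v2 it sits immediately before id) -> matters only for Ticket's forward compatibility — outside the asked direction
  added field duration to record Audit: optional int32, tag 13 (in v2 it sits immediately before id) -> matters only for Ticket's forward compatibility — outside the asked direction
  added field balance to record Audit: optional float32, tag 34 (in v2 it sits immediately before id) -> matters only for Ticket's forward compatibility — outside the asked direction
  added field factor to record Audit: optional float64, tag 28 (in v2 it sits immediately before id) -> matters only for Ticket's forward compatibility — outside the asked direction


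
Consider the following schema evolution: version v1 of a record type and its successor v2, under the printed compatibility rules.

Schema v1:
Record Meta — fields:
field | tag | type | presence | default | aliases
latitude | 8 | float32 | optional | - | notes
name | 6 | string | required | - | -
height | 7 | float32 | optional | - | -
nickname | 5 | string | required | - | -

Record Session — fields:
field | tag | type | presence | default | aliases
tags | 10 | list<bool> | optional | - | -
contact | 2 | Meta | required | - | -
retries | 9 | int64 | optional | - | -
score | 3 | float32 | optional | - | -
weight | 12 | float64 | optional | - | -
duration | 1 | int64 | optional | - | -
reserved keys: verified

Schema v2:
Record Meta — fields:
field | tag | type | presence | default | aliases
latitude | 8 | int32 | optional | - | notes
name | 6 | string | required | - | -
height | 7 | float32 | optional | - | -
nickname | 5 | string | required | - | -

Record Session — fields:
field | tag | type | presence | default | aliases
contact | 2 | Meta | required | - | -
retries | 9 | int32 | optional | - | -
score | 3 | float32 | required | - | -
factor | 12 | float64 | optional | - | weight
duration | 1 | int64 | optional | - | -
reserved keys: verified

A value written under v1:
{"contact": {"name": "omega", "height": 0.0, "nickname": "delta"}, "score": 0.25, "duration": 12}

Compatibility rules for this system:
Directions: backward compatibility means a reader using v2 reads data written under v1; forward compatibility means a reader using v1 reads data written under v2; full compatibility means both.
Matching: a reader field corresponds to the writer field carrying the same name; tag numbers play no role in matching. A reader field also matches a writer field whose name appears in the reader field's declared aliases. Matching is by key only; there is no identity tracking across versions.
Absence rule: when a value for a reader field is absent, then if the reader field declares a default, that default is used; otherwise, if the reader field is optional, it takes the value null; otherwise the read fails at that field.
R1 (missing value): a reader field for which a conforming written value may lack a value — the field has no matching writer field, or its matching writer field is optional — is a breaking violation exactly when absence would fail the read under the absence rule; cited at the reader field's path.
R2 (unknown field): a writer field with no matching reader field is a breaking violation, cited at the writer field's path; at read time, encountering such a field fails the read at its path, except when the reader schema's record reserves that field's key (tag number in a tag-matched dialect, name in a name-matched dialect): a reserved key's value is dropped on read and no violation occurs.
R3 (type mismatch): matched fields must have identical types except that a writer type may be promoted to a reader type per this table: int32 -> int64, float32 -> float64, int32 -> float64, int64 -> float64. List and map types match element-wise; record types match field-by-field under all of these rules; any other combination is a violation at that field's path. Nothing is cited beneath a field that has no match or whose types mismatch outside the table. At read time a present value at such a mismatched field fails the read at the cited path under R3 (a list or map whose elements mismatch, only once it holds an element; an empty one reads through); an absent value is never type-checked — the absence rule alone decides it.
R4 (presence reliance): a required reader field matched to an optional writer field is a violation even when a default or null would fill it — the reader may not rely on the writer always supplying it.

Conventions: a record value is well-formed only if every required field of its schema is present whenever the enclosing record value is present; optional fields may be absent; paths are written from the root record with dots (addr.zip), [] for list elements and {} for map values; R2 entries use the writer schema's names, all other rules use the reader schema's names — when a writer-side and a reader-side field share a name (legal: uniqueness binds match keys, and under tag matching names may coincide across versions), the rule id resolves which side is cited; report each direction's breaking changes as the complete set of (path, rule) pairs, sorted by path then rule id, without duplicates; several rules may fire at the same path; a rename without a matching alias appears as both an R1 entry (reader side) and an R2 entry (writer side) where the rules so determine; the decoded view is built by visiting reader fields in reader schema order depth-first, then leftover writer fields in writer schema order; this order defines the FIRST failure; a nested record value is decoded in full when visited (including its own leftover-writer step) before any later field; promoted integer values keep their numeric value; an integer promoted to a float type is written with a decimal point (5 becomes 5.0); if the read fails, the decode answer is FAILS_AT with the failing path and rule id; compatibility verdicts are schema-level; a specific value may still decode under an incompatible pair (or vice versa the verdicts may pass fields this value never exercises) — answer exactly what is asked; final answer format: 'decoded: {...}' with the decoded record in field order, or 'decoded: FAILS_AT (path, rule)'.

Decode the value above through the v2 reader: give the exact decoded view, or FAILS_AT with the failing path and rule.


in Session below, arrows point writer -> reader
decoding the Session value with the v2 reader:
  contact.latitude := null (missing; optional => null)
  contact.name := "omega"
  contact.height := 0.0
  contact.nickname := "delta"
  retries := null (missing; optional => null)
  score := 0.25
  factor := null (missing; optional => null)
  duration := 12
  => decoded: {"contact": {"latitude": null, "name": "omega", "height": 0.0, "nickname": "delta"}, "retries": null, "score": 0.25, "factor": null, "duration": 12}
remaining Session differences; none change what is asked:
  field latitude in record Meta: type float32 changed to int32 -> matters for Session compatibility verdicts, not for this value's decode
  field score in record Session: optional changed to required -> matters for Session compatibility verdicts, not for this value's decode
  field retries in record Session: type int64 changed to int32 -> matters for Session compatibility verdicts, not for this value's decode

decoded: {"contact": {"latitude": null, "name": "omega", "height": 0.0, "nickname": "delta"}, "retries": null, "score": 0.25, "factor": null, "duration": 12}


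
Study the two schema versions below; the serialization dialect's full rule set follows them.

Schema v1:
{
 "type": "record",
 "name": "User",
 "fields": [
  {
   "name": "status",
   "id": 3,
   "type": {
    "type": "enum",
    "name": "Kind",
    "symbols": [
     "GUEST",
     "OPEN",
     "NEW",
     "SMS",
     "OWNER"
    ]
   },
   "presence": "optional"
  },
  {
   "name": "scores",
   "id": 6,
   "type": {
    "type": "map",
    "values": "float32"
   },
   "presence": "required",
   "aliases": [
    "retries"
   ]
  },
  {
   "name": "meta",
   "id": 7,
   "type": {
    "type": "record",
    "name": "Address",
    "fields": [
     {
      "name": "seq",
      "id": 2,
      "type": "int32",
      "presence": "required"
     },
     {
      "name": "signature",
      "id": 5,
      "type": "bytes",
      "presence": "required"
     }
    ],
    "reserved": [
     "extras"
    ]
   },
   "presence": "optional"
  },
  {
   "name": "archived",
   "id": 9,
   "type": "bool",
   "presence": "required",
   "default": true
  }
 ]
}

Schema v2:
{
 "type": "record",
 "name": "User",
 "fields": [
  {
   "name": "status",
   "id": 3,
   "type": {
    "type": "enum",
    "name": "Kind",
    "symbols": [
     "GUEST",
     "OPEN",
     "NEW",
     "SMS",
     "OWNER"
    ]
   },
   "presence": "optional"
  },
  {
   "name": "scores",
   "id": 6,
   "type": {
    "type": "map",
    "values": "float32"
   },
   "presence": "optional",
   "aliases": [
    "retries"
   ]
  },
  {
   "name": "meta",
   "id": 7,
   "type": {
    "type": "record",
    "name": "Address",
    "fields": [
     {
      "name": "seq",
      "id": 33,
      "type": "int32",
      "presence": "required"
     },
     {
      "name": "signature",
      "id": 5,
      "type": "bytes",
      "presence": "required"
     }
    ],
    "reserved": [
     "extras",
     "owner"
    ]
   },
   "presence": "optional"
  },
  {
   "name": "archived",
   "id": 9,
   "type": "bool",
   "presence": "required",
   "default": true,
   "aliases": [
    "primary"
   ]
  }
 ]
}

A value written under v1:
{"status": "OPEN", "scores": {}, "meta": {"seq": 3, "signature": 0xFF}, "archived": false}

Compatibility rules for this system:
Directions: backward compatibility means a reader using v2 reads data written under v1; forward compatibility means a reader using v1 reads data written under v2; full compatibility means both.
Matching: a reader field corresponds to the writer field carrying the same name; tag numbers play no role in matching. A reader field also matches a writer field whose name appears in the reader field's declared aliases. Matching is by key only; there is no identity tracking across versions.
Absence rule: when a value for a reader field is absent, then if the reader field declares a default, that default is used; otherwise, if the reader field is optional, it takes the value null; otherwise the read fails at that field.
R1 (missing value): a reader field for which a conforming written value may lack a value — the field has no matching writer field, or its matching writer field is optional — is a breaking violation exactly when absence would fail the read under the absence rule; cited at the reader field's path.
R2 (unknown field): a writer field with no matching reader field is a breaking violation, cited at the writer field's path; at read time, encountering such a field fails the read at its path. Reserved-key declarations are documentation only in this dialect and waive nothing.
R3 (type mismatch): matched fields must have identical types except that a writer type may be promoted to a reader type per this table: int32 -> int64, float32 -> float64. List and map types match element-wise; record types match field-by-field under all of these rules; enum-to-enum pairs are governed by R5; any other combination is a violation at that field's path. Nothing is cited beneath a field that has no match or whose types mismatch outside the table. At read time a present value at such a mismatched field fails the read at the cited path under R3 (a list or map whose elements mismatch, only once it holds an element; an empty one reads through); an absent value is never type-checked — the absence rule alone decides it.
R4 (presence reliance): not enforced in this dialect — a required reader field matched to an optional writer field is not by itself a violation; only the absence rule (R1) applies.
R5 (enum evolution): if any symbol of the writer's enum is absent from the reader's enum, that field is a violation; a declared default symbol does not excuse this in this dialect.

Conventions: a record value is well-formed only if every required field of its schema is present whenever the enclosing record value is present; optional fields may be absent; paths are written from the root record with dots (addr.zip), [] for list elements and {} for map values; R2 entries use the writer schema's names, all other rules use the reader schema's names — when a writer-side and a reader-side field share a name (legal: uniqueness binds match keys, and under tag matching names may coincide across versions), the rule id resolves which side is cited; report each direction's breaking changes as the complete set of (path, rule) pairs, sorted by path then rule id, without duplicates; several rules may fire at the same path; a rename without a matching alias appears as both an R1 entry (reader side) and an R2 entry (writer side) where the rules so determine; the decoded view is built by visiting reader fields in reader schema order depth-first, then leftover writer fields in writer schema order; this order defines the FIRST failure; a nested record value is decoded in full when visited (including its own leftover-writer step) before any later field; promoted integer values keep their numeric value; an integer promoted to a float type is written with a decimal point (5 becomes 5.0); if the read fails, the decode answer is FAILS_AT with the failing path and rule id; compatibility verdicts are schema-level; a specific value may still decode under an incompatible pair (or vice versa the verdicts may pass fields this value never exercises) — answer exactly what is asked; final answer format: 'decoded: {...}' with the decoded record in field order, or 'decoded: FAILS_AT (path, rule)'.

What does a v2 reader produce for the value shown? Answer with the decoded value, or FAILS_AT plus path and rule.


the writer's type comes first in each User pair
decode walk for User under reader schema v2:
  status := "OPEN"
  scores := {}
  meta.seq := 3
  meta.signature := 0xFF
  archived := false
  => decoded: {"status": "OPEN", "scores": {}, "meta": {"seq": 3, "signature": 0xFF}, "archived": false}
ruling out the remaining User differences:
  field scores in record User: required changed to optional -> schema-level compatibility only; this User value's decode is unchanged
  field seq in record Address: tag 2 changed to 33 -> no rule fires on it and the decoded User view is identical with or without it

decoded: {"status": "OPEN", "scores": {}, "meta": {"seq": 3, "signature": 0xFF}, "archived": false}


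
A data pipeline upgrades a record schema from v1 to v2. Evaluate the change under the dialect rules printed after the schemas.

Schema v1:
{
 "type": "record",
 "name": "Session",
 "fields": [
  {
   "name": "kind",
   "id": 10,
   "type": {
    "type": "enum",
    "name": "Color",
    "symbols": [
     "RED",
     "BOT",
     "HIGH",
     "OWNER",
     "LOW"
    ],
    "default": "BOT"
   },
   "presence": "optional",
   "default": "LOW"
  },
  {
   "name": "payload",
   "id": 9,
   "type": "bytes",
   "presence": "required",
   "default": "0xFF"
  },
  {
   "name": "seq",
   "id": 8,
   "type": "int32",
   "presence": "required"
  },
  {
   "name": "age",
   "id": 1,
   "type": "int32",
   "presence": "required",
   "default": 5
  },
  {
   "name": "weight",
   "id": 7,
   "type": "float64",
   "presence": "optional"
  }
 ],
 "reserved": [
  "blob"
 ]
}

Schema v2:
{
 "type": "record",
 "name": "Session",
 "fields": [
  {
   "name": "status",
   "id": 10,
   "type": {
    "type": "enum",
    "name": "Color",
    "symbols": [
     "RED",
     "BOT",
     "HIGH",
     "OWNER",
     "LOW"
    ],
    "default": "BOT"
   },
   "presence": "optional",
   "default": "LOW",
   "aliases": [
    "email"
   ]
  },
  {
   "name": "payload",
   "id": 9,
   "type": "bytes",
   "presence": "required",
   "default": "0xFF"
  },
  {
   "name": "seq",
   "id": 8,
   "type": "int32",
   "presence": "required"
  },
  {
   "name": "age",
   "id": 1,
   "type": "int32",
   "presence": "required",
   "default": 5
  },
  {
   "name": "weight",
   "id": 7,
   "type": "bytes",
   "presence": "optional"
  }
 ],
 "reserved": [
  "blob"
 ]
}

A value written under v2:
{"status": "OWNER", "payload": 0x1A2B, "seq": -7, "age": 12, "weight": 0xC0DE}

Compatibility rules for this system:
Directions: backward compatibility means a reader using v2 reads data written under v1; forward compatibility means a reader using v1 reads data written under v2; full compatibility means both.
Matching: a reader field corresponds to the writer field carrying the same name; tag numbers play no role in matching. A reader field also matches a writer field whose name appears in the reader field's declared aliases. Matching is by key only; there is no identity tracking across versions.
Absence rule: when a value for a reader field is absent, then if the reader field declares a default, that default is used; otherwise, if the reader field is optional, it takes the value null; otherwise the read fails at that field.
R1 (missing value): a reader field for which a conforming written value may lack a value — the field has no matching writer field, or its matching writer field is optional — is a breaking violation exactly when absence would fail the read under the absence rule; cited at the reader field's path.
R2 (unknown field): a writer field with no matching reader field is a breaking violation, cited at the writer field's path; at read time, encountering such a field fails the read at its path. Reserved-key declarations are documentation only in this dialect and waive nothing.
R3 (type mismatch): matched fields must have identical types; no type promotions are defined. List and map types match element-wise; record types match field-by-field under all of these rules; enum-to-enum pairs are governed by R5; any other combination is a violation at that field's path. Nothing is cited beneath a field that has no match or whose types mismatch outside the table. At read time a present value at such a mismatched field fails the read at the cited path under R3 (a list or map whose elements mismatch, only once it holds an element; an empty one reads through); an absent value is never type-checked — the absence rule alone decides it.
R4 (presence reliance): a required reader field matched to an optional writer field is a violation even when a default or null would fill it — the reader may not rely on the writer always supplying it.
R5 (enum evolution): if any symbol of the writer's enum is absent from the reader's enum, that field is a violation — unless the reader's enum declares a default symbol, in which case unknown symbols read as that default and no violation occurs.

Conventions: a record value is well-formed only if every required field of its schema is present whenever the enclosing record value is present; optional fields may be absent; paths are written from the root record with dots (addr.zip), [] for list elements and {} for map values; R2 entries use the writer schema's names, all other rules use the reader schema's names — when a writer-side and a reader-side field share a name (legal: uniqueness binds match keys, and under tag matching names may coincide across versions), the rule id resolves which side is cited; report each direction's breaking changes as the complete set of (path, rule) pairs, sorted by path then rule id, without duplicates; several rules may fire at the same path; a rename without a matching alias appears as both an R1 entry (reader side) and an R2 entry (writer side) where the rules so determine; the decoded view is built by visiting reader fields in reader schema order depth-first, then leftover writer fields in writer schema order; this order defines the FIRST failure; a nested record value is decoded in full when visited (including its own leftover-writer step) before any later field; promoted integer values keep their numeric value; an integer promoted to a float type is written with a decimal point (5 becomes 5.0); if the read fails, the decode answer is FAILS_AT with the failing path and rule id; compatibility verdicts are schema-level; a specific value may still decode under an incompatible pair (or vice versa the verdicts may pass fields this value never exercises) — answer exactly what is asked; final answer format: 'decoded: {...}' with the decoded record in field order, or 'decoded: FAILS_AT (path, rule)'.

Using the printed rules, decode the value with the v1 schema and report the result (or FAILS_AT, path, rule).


decoded: FAILS_AT (weight, R3)

in Session below, arrows point writer -> reader
decoding the Session value with the v1 reader:
  kind := "LOW" (missing; default applied)
  payload := 0x1A2B
  seq := -7
  age := 12
  read fails at weight under R3
  => FAILS_AT (weight, R3)
the rest of the Session diff is inert for this question:
  renamed field kind to status in record Session -> matters for Session compatibility verdicts, not for this value's decode


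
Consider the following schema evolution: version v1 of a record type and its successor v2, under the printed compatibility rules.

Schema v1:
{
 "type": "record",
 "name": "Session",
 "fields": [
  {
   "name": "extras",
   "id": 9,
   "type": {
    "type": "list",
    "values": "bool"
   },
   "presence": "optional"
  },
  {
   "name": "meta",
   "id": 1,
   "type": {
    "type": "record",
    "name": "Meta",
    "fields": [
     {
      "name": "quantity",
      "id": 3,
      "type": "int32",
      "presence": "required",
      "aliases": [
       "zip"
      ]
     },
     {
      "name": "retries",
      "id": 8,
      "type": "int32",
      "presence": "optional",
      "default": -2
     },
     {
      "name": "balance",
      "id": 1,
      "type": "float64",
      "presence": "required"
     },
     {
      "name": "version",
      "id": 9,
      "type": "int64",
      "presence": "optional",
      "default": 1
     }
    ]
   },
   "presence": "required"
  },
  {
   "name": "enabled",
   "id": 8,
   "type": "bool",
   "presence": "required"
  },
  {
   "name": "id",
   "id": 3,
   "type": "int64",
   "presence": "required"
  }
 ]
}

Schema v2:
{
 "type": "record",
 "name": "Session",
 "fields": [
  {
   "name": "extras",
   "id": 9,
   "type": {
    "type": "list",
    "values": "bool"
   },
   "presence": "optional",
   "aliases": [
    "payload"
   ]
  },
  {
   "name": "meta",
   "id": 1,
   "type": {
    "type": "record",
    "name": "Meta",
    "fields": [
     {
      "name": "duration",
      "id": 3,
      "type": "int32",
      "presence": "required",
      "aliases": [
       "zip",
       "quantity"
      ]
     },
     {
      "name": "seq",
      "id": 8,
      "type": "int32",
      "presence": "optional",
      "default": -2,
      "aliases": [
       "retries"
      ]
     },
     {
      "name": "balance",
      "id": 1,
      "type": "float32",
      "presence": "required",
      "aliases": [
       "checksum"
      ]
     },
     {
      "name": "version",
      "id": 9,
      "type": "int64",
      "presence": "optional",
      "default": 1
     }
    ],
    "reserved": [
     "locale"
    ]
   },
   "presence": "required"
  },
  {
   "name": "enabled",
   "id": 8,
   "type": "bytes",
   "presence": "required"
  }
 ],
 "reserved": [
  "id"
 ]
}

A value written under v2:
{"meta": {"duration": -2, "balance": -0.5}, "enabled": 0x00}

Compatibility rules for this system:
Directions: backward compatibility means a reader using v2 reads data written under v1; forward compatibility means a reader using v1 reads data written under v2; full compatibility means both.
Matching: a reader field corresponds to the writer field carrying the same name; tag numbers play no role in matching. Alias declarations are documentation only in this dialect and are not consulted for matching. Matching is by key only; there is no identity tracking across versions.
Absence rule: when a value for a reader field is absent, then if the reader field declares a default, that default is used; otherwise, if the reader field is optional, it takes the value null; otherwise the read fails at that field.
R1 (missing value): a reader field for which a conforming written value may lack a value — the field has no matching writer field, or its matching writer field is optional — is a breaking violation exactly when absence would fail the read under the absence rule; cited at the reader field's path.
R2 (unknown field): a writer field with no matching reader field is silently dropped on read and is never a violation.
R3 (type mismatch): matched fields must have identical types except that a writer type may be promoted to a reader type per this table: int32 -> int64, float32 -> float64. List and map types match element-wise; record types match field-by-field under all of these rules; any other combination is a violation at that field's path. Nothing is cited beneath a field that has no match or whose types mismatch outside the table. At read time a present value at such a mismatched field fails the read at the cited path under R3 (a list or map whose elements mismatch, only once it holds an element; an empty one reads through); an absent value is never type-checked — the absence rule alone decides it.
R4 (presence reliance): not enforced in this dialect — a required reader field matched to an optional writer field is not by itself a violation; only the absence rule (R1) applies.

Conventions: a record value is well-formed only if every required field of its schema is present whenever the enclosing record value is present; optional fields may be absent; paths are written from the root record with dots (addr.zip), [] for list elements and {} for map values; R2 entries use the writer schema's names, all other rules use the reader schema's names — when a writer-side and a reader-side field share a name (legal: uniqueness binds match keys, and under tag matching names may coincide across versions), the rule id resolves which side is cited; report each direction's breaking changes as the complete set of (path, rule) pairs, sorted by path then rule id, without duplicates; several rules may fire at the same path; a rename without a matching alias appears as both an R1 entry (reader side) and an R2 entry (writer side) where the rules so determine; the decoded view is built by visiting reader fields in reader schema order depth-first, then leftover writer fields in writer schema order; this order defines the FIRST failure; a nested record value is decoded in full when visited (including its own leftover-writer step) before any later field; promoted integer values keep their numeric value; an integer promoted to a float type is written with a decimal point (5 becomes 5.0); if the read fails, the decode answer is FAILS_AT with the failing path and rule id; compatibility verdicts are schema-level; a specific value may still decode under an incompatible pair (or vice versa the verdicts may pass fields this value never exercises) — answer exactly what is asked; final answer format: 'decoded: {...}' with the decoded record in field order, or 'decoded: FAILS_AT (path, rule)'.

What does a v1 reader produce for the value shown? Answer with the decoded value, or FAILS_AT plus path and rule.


decoded: FAILS_AT (meta.quantity, R1)

each type pair in Session: writer, then reader
decode walk for Session under reader schema v1:
  extras := null (missing; optional => null)
  read fails at meta.quantity under R1 (no fill)
  => FAILS_AT (meta.quantity, R1)
checking off the Session differences that do not matter here:
  field enabled in record Session: type bool changed to bytes -> shifts the Session verdicts, not this decode
  renamed field retries to seq in record Meta (alias retries declared on the renamed field) -> inert under this dialect — no rule fires on Session and the result does not move
  removed field id from record Session (its key "id" joins the reserved list) -> shifts the Session verdicts, not this decode
  field balance in record Meta: type float64 changed to float32 -> shifts the Session verdicts, not this decode
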